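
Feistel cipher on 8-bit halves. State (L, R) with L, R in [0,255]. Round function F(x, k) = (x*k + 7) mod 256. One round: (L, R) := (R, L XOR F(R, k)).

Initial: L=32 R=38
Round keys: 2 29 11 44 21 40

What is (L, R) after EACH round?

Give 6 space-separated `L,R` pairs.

Round 1 (k=2): L=38 R=115
Round 2 (k=29): L=115 R=40
Round 3 (k=11): L=40 R=204
Round 4 (k=44): L=204 R=63
Round 5 (k=21): L=63 R=254
Round 6 (k=40): L=254 R=136

Answer: 38,115 115,40 40,204 204,63 63,254 254,136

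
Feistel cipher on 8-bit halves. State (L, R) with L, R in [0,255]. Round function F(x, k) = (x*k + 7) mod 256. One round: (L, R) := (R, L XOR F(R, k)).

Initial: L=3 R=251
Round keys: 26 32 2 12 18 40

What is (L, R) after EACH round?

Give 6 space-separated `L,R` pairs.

Round 1 (k=26): L=251 R=134
Round 2 (k=32): L=134 R=60
Round 3 (k=2): L=60 R=249
Round 4 (k=12): L=249 R=143
Round 5 (k=18): L=143 R=236
Round 6 (k=40): L=236 R=104

Answer: 251,134 134,60 60,249 249,143 143,236 236,104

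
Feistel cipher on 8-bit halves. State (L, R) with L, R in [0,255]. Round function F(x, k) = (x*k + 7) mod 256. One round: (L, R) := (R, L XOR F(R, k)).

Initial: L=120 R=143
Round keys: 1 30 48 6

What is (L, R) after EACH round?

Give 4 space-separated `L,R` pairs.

Answer: 143,238 238,100 100,41 41,153

Derivation:
Round 1 (k=1): L=143 R=238
Round 2 (k=30): L=238 R=100
Round 3 (k=48): L=100 R=41
Round 4 (k=6): L=41 R=153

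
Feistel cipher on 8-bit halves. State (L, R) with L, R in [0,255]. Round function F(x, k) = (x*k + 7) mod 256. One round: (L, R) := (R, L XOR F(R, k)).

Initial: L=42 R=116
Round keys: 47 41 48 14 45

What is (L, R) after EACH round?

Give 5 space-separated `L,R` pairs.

Answer: 116,121 121,28 28,62 62,119 119,204

Derivation:
Round 1 (k=47): L=116 R=121
Round 2 (k=41): L=121 R=28
Round 3 (k=48): L=28 R=62
Round 4 (k=14): L=62 R=119
Round 5 (k=45): L=119 R=204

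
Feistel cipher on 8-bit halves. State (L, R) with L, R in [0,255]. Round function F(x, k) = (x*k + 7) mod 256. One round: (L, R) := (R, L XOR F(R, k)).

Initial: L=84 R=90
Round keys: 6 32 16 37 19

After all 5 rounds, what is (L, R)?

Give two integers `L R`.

Round 1 (k=6): L=90 R=119
Round 2 (k=32): L=119 R=189
Round 3 (k=16): L=189 R=160
Round 4 (k=37): L=160 R=154
Round 5 (k=19): L=154 R=213

Answer: 154 213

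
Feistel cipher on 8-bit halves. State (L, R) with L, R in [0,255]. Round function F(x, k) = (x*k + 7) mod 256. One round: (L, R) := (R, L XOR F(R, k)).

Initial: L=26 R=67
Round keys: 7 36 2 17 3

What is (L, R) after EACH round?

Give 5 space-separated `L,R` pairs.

Round 1 (k=7): L=67 R=198
Round 2 (k=36): L=198 R=156
Round 3 (k=2): L=156 R=249
Round 4 (k=17): L=249 R=12
Round 5 (k=3): L=12 R=210

Answer: 67,198 198,156 156,249 249,12 12,210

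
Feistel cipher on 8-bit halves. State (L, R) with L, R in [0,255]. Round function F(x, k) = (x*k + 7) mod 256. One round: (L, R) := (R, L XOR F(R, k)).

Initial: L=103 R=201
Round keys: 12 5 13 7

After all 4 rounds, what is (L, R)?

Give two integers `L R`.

Round 1 (k=12): L=201 R=20
Round 2 (k=5): L=20 R=162
Round 3 (k=13): L=162 R=85
Round 4 (k=7): L=85 R=248

Answer: 85 248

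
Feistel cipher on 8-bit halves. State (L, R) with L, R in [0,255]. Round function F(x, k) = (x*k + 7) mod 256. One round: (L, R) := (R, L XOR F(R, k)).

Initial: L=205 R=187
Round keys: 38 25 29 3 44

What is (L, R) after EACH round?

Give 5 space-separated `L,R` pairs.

Answer: 187,4 4,208 208,147 147,16 16,84

Derivation:
Round 1 (k=38): L=187 R=4
Round 2 (k=25): L=4 R=208
Round 3 (k=29): L=208 R=147
Round 4 (k=3): L=147 R=16
Round 5 (k=44): L=16 R=84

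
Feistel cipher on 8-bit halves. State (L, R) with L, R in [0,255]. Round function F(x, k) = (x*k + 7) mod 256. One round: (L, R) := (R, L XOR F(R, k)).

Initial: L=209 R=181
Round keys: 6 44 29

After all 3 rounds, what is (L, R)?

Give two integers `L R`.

Round 1 (k=6): L=181 R=148
Round 2 (k=44): L=148 R=194
Round 3 (k=29): L=194 R=149

Answer: 194 149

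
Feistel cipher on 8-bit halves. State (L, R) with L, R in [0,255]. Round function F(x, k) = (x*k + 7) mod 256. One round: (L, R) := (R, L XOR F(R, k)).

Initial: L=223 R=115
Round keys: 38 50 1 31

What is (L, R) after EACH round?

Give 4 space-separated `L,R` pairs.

Answer: 115,198 198,192 192,1 1,230

Derivation:
Round 1 (k=38): L=115 R=198
Round 2 (k=50): L=198 R=192
Round 3 (k=1): L=192 R=1
Round 4 (k=31): L=1 R=230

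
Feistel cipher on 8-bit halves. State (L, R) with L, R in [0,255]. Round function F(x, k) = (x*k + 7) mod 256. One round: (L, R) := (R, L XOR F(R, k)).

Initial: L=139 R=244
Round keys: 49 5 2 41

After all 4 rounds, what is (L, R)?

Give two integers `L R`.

Round 1 (k=49): L=244 R=48
Round 2 (k=5): L=48 R=3
Round 3 (k=2): L=3 R=61
Round 4 (k=41): L=61 R=207

Answer: 61 207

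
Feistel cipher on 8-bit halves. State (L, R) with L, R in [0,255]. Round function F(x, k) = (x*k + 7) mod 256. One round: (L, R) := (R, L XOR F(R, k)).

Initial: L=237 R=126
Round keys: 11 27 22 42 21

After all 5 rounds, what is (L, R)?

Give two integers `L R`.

Answer: 68 114

Derivation:
Round 1 (k=11): L=126 R=156
Round 2 (k=27): L=156 R=5
Round 3 (k=22): L=5 R=233
Round 4 (k=42): L=233 R=68
Round 5 (k=21): L=68 R=114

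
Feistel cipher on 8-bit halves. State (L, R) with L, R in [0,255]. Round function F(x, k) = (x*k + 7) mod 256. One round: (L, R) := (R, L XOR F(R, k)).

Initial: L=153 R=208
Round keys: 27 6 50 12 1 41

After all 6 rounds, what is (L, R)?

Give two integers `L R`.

Answer: 164 43

Derivation:
Round 1 (k=27): L=208 R=110
Round 2 (k=6): L=110 R=75
Round 3 (k=50): L=75 R=195
Round 4 (k=12): L=195 R=96
Round 5 (k=1): L=96 R=164
Round 6 (k=41): L=164 R=43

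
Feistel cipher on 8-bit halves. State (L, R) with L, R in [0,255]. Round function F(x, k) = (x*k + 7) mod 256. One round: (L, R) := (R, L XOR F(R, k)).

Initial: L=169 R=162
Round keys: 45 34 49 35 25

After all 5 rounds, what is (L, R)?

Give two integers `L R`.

Round 1 (k=45): L=162 R=40
Round 2 (k=34): L=40 R=245
Round 3 (k=49): L=245 R=196
Round 4 (k=35): L=196 R=38
Round 5 (k=25): L=38 R=121

Answer: 38 121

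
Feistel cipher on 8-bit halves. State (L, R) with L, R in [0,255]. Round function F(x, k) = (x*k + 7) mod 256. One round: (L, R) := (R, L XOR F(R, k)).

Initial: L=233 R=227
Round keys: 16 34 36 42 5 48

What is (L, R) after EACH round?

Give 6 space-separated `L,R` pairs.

Round 1 (k=16): L=227 R=222
Round 2 (k=34): L=222 R=96
Round 3 (k=36): L=96 R=89
Round 4 (k=42): L=89 R=193
Round 5 (k=5): L=193 R=149
Round 6 (k=48): L=149 R=54

Answer: 227,222 222,96 96,89 89,193 193,149 149,54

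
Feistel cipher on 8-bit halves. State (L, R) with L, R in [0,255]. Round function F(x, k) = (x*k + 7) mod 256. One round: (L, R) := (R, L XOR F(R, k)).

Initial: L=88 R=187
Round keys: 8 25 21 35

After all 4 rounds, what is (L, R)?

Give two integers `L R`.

Answer: 31 201

Derivation:
Round 1 (k=8): L=187 R=135
Round 2 (k=25): L=135 R=141
Round 3 (k=21): L=141 R=31
Round 4 (k=35): L=31 R=201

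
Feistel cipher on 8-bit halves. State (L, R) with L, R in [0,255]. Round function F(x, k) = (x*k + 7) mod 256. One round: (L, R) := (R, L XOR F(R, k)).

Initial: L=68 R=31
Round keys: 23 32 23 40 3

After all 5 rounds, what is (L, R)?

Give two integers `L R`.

Answer: 167 199

Derivation:
Round 1 (k=23): L=31 R=148
Round 2 (k=32): L=148 R=152
Round 3 (k=23): L=152 R=59
Round 4 (k=40): L=59 R=167
Round 5 (k=3): L=167 R=199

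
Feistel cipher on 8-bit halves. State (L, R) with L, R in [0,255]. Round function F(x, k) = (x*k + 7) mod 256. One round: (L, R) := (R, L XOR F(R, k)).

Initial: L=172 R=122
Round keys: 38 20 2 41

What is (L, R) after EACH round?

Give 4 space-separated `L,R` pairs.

Answer: 122,143 143,73 73,22 22,196

Derivation:
Round 1 (k=38): L=122 R=143
Round 2 (k=20): L=143 R=73
Round 3 (k=2): L=73 R=22
Round 4 (k=41): L=22 R=196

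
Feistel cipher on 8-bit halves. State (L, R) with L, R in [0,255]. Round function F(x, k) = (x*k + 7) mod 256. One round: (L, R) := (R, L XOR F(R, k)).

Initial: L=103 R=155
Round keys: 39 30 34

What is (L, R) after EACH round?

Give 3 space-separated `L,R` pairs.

Answer: 155,195 195,122 122,248

Derivation:
Round 1 (k=39): L=155 R=195
Round 2 (k=30): L=195 R=122
Round 3 (k=34): L=122 R=248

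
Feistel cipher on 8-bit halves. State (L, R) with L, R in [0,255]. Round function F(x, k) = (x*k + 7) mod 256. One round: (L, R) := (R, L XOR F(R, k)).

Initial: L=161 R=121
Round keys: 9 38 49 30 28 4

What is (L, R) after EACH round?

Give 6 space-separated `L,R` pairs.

Round 1 (k=9): L=121 R=233
Round 2 (k=38): L=233 R=228
Round 3 (k=49): L=228 R=66
Round 4 (k=30): L=66 R=39
Round 5 (k=28): L=39 R=9
Round 6 (k=4): L=9 R=12

Answer: 121,233 233,228 228,66 66,39 39,9 9,12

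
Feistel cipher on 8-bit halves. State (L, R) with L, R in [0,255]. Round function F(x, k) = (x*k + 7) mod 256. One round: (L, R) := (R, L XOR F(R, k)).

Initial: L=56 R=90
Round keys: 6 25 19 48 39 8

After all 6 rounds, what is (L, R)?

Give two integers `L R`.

Round 1 (k=6): L=90 R=27
Round 2 (k=25): L=27 R=240
Round 3 (k=19): L=240 R=204
Round 4 (k=48): L=204 R=183
Round 5 (k=39): L=183 R=36
Round 6 (k=8): L=36 R=144

Answer: 36 144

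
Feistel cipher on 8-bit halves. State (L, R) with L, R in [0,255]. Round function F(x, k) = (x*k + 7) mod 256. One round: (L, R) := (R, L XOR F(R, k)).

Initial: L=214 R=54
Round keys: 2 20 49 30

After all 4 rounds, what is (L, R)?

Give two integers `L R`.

Answer: 241 152

Derivation:
Round 1 (k=2): L=54 R=165
Round 2 (k=20): L=165 R=221
Round 3 (k=49): L=221 R=241
Round 4 (k=30): L=241 R=152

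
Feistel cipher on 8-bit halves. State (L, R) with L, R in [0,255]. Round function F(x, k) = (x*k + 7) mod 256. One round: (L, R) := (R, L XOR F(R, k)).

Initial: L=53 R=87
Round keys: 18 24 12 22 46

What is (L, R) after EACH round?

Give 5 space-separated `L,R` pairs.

Answer: 87,16 16,208 208,215 215,81 81,66

Derivation:
Round 1 (k=18): L=87 R=16
Round 2 (k=24): L=16 R=208
Round 3 (k=12): L=208 R=215
Round 4 (k=22): L=215 R=81
Round 5 (k=46): L=81 R=66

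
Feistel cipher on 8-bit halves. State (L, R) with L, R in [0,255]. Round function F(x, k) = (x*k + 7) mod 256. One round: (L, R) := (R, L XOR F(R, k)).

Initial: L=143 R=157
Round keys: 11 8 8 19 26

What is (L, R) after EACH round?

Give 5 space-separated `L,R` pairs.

Answer: 157,73 73,210 210,222 222,83 83,171

Derivation:
Round 1 (k=11): L=157 R=73
Round 2 (k=8): L=73 R=210
Round 3 (k=8): L=210 R=222
Round 4 (k=19): L=222 R=83
Round 5 (k=26): L=83 R=171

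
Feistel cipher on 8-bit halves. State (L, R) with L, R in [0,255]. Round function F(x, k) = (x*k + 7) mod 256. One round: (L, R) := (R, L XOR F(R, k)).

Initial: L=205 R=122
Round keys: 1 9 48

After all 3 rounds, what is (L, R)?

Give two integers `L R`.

Round 1 (k=1): L=122 R=76
Round 2 (k=9): L=76 R=201
Round 3 (k=48): L=201 R=251

Answer: 201 251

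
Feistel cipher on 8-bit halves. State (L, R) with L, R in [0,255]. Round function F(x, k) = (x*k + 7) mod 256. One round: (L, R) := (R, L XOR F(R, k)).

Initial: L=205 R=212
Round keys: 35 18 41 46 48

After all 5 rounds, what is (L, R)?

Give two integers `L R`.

Round 1 (k=35): L=212 R=206
Round 2 (k=18): L=206 R=87
Round 3 (k=41): L=87 R=56
Round 4 (k=46): L=56 R=64
Round 5 (k=48): L=64 R=63

Answer: 64 63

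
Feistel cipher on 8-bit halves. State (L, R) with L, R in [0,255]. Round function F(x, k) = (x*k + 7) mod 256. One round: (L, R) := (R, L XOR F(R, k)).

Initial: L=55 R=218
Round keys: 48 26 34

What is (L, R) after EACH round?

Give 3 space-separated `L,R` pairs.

Answer: 218,208 208,253 253,113

Derivation:
Round 1 (k=48): L=218 R=208
Round 2 (k=26): L=208 R=253
Round 3 (k=34): L=253 R=113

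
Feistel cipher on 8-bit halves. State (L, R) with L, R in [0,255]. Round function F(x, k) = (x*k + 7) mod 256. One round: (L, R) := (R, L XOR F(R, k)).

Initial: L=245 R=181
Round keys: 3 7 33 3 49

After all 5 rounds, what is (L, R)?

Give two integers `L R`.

Answer: 25 163

Derivation:
Round 1 (k=3): L=181 R=211
Round 2 (k=7): L=211 R=121
Round 3 (k=33): L=121 R=115
Round 4 (k=3): L=115 R=25
Round 5 (k=49): L=25 R=163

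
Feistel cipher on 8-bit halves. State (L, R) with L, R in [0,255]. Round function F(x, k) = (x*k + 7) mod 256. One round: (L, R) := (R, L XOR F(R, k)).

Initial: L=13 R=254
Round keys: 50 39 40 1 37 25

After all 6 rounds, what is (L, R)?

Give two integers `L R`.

Answer: 67 221

Derivation:
Round 1 (k=50): L=254 R=174
Round 2 (k=39): L=174 R=119
Round 3 (k=40): L=119 R=49
Round 4 (k=1): L=49 R=79
Round 5 (k=37): L=79 R=67
Round 6 (k=25): L=67 R=221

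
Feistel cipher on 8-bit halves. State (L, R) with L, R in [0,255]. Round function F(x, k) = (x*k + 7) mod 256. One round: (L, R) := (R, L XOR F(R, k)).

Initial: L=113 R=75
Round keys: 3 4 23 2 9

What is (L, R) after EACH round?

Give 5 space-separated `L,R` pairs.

Round 1 (k=3): L=75 R=153
Round 2 (k=4): L=153 R=32
Round 3 (k=23): L=32 R=126
Round 4 (k=2): L=126 R=35
Round 5 (k=9): L=35 R=60

Answer: 75,153 153,32 32,126 126,35 35,60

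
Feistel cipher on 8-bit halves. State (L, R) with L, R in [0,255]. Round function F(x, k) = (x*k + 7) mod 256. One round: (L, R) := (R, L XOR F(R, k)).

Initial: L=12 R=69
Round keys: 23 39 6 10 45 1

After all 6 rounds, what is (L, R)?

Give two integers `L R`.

Answer: 33 141

Derivation:
Round 1 (k=23): L=69 R=54
Round 2 (k=39): L=54 R=4
Round 3 (k=6): L=4 R=41
Round 4 (k=10): L=41 R=165
Round 5 (k=45): L=165 R=33
Round 6 (k=1): L=33 R=141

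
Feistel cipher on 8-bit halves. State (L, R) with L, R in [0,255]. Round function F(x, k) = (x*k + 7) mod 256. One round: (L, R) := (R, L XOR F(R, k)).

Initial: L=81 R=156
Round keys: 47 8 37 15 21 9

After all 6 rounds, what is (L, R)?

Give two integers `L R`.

Round 1 (k=47): L=156 R=250
Round 2 (k=8): L=250 R=75
Round 3 (k=37): L=75 R=36
Round 4 (k=15): L=36 R=104
Round 5 (k=21): L=104 R=171
Round 6 (k=9): L=171 R=98

Answer: 171 98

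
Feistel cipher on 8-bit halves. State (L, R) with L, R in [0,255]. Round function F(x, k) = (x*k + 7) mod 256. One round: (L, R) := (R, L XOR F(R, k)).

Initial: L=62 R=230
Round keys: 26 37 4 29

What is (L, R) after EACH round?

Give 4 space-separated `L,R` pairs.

Round 1 (k=26): L=230 R=93
Round 2 (k=37): L=93 R=158
Round 3 (k=4): L=158 R=34
Round 4 (k=29): L=34 R=127

Answer: 230,93 93,158 158,34 34,127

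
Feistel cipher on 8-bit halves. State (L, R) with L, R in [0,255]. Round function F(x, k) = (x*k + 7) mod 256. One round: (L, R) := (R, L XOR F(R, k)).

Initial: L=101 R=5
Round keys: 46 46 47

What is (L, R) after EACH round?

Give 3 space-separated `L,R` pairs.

Answer: 5,136 136,114 114,125

Derivation:
Round 1 (k=46): L=5 R=136
Round 2 (k=46): L=136 R=114
Round 3 (k=47): L=114 R=125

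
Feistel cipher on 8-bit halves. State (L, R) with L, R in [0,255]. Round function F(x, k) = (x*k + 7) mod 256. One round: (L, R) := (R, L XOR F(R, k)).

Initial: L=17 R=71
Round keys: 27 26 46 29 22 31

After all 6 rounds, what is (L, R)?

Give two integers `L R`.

Round 1 (k=27): L=71 R=149
Round 2 (k=26): L=149 R=110
Round 3 (k=46): L=110 R=94
Round 4 (k=29): L=94 R=195
Round 5 (k=22): L=195 R=151
Round 6 (k=31): L=151 R=147

Answer: 151 147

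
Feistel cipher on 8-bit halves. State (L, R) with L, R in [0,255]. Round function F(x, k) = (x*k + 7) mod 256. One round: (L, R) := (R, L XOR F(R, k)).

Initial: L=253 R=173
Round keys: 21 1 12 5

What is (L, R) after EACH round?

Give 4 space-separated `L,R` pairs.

Round 1 (k=21): L=173 R=197
Round 2 (k=1): L=197 R=97
Round 3 (k=12): L=97 R=86
Round 4 (k=5): L=86 R=212

Answer: 173,197 197,97 97,86 86,212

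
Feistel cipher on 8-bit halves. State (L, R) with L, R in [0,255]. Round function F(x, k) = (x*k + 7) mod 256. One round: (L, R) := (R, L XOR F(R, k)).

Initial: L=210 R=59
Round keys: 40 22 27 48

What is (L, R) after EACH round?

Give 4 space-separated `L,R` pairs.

Round 1 (k=40): L=59 R=237
Round 2 (k=22): L=237 R=94
Round 3 (k=27): L=94 R=28
Round 4 (k=48): L=28 R=25

Answer: 59,237 237,94 94,28 28,25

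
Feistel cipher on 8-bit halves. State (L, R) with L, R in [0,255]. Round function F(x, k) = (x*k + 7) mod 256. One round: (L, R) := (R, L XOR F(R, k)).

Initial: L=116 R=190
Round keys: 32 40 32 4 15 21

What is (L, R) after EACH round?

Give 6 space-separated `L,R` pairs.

Answer: 190,179 179,65 65,148 148,22 22,197 197,38

Derivation:
Round 1 (k=32): L=190 R=179
Round 2 (k=40): L=179 R=65
Round 3 (k=32): L=65 R=148
Round 4 (k=4): L=148 R=22
Round 5 (k=15): L=22 R=197
Round 6 (k=21): L=197 R=38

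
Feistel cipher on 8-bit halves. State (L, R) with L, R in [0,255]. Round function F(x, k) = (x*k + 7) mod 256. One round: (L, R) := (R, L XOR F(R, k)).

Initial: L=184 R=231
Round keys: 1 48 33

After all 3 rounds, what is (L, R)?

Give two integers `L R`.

Round 1 (k=1): L=231 R=86
Round 2 (k=48): L=86 R=192
Round 3 (k=33): L=192 R=145

Answer: 192 145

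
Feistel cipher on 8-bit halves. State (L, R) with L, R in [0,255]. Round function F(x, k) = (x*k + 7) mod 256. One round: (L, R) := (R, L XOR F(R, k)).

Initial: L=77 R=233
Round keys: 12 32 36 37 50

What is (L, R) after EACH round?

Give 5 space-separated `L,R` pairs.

Round 1 (k=12): L=233 R=190
Round 2 (k=32): L=190 R=46
Round 3 (k=36): L=46 R=193
Round 4 (k=37): L=193 R=194
Round 5 (k=50): L=194 R=42

Answer: 233,190 190,46 46,193 193,194 194,42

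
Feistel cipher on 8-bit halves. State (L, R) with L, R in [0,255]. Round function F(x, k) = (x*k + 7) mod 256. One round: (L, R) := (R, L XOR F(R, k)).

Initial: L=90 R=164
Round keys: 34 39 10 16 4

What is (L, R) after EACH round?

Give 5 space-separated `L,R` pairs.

Round 1 (k=34): L=164 R=149
Round 2 (k=39): L=149 R=30
Round 3 (k=10): L=30 R=166
Round 4 (k=16): L=166 R=121
Round 5 (k=4): L=121 R=77

Answer: 164,149 149,30 30,166 166,121 121,77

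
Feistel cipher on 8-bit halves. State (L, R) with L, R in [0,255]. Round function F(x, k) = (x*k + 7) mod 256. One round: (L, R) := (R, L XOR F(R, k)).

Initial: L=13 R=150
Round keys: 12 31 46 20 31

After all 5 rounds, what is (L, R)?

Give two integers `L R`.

Answer: 208 196

Derivation:
Round 1 (k=12): L=150 R=2
Round 2 (k=31): L=2 R=211
Round 3 (k=46): L=211 R=243
Round 4 (k=20): L=243 R=208
Round 5 (k=31): L=208 R=196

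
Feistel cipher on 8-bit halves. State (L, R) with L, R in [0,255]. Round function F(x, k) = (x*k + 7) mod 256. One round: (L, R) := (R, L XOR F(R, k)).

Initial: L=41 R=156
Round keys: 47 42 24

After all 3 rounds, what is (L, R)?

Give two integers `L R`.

Round 1 (k=47): L=156 R=130
Round 2 (k=42): L=130 R=199
Round 3 (k=24): L=199 R=45

Answer: 199 45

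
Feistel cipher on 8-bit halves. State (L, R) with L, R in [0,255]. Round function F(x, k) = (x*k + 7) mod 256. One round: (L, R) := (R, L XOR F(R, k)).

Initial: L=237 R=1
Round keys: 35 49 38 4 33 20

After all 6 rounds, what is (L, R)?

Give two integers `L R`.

Answer: 225 27

Derivation:
Round 1 (k=35): L=1 R=199
Round 2 (k=49): L=199 R=31
Round 3 (k=38): L=31 R=102
Round 4 (k=4): L=102 R=128
Round 5 (k=33): L=128 R=225
Round 6 (k=20): L=225 R=27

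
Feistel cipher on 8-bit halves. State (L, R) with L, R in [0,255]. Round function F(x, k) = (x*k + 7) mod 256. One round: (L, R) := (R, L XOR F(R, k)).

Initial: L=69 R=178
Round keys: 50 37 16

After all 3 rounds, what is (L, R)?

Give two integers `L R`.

Answer: 63 121

Derivation:
Round 1 (k=50): L=178 R=142
Round 2 (k=37): L=142 R=63
Round 3 (k=16): L=63 R=121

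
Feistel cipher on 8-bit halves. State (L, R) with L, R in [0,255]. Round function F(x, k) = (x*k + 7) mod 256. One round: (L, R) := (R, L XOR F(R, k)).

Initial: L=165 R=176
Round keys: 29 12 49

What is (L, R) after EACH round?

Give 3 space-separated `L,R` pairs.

Round 1 (k=29): L=176 R=82
Round 2 (k=12): L=82 R=111
Round 3 (k=49): L=111 R=20

Answer: 176,82 82,111 111,20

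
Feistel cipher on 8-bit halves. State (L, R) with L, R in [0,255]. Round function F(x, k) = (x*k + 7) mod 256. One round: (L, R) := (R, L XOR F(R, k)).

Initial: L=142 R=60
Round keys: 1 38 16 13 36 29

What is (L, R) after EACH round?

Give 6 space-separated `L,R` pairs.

Answer: 60,205 205,73 73,90 90,208 208,29 29,128

Derivation:
Round 1 (k=1): L=60 R=205
Round 2 (k=38): L=205 R=73
Round 3 (k=16): L=73 R=90
Round 4 (k=13): L=90 R=208
Round 5 (k=36): L=208 R=29
Round 6 (k=29): L=29 R=128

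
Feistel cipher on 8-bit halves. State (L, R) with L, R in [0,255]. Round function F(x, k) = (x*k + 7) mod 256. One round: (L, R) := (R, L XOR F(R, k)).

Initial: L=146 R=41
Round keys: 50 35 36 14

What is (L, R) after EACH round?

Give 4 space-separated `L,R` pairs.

Round 1 (k=50): L=41 R=155
Round 2 (k=35): L=155 R=17
Round 3 (k=36): L=17 R=240
Round 4 (k=14): L=240 R=54

Answer: 41,155 155,17 17,240 240,54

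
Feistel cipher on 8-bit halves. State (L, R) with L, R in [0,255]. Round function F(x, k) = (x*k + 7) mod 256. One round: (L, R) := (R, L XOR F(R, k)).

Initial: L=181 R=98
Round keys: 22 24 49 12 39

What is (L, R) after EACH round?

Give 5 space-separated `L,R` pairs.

Round 1 (k=22): L=98 R=198
Round 2 (k=24): L=198 R=245
Round 3 (k=49): L=245 R=42
Round 4 (k=12): L=42 R=10
Round 5 (k=39): L=10 R=167

Answer: 98,198 198,245 245,42 42,10 10,167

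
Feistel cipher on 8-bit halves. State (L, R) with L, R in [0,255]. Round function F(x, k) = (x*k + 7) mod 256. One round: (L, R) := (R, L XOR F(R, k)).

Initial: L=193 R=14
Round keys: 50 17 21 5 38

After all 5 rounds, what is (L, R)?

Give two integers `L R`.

Round 1 (k=50): L=14 R=2
Round 2 (k=17): L=2 R=39
Round 3 (k=21): L=39 R=56
Round 4 (k=5): L=56 R=56
Round 5 (k=38): L=56 R=111

Answer: 56 111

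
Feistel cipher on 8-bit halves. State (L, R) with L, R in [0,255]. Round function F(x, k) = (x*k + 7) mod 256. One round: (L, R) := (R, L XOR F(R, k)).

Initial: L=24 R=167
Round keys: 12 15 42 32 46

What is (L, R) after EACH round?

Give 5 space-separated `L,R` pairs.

Round 1 (k=12): L=167 R=195
Round 2 (k=15): L=195 R=211
Round 3 (k=42): L=211 R=102
Round 4 (k=32): L=102 R=20
Round 5 (k=46): L=20 R=249

Answer: 167,195 195,211 211,102 102,20 20,249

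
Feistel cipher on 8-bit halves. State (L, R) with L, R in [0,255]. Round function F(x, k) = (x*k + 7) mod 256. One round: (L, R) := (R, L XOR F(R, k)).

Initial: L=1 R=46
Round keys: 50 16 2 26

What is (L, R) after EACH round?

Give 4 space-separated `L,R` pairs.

Round 1 (k=50): L=46 R=2
Round 2 (k=16): L=2 R=9
Round 3 (k=2): L=9 R=27
Round 4 (k=26): L=27 R=204

Answer: 46,2 2,9 9,27 27,204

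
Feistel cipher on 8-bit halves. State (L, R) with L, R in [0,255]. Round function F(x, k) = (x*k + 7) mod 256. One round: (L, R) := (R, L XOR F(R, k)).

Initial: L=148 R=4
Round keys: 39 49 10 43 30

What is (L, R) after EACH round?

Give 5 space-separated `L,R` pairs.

Answer: 4,55 55,138 138,92 92,241 241,25

Derivation:
Round 1 (k=39): L=4 R=55
Round 2 (k=49): L=55 R=138
Round 3 (k=10): L=138 R=92
Round 4 (k=43): L=92 R=241
Round 5 (k=30): L=241 R=25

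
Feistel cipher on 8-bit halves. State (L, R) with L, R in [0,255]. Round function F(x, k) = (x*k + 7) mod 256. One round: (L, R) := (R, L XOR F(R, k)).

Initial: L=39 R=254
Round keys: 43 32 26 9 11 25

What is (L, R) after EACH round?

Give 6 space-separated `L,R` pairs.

Round 1 (k=43): L=254 R=150
Round 2 (k=32): L=150 R=57
Round 3 (k=26): L=57 R=71
Round 4 (k=9): L=71 R=191
Round 5 (k=11): L=191 R=123
Round 6 (k=25): L=123 R=181

Answer: 254,150 150,57 57,71 71,191 191,123 123,181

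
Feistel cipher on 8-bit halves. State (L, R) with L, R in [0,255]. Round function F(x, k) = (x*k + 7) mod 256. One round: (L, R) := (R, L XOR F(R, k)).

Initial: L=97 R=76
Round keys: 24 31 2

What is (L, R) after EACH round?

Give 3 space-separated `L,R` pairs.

Round 1 (k=24): L=76 R=70
Round 2 (k=31): L=70 R=205
Round 3 (k=2): L=205 R=231

Answer: 76,70 70,205 205,231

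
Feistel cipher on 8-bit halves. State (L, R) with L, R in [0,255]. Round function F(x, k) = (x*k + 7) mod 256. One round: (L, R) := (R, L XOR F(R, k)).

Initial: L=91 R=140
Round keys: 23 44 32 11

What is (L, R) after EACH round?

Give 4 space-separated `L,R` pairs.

Round 1 (k=23): L=140 R=192
Round 2 (k=44): L=192 R=139
Round 3 (k=32): L=139 R=167
Round 4 (k=11): L=167 R=191

Answer: 140,192 192,139 139,167 167,191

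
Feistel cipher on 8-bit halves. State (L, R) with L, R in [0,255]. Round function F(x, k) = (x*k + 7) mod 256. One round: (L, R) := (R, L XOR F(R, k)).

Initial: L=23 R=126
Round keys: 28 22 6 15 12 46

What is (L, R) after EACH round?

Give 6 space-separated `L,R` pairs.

Answer: 126,216 216,233 233,165 165,91 91,238 238,144

Derivation:
Round 1 (k=28): L=126 R=216
Round 2 (k=22): L=216 R=233
Round 3 (k=6): L=233 R=165
Round 4 (k=15): L=165 R=91
Round 5 (k=12): L=91 R=238
Round 6 (k=46): L=238 R=144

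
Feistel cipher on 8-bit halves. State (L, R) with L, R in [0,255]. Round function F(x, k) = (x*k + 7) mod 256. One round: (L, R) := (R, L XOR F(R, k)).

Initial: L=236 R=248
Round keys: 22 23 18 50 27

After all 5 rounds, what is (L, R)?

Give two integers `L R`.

Round 1 (k=22): L=248 R=187
Round 2 (k=23): L=187 R=44
Round 3 (k=18): L=44 R=164
Round 4 (k=50): L=164 R=35
Round 5 (k=27): L=35 R=28

Answer: 35 28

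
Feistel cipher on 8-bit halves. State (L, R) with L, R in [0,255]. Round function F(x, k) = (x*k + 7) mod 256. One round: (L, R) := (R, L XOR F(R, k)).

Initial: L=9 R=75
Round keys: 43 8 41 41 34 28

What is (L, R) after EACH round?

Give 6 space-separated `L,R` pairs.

Answer: 75,169 169,4 4,2 2,93 93,99 99,134

Derivation:
Round 1 (k=43): L=75 R=169
Round 2 (k=8): L=169 R=4
Round 3 (k=41): L=4 R=2
Round 4 (k=41): L=2 R=93
Round 5 (k=34): L=93 R=99
Round 6 (k=28): L=99 R=134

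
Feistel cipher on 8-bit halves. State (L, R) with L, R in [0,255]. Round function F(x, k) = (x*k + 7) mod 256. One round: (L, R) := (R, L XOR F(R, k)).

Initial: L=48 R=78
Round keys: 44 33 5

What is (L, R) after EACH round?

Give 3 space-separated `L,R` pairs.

Answer: 78,95 95,8 8,112

Derivation:
Round 1 (k=44): L=78 R=95
Round 2 (k=33): L=95 R=8
Round 3 (k=5): L=8 R=112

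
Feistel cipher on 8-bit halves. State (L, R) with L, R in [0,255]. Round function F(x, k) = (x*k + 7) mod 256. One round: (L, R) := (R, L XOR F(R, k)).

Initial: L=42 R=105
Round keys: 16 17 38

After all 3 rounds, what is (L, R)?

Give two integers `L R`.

Round 1 (k=16): L=105 R=189
Round 2 (k=17): L=189 R=253
Round 3 (k=38): L=253 R=40

Answer: 253 40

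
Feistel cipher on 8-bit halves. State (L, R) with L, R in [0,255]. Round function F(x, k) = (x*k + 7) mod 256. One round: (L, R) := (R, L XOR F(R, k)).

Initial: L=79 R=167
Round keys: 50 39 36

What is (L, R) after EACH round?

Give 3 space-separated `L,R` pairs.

Answer: 167,234 234,10 10,133

Derivation:
Round 1 (k=50): L=167 R=234
Round 2 (k=39): L=234 R=10
Round 3 (k=36): L=10 R=133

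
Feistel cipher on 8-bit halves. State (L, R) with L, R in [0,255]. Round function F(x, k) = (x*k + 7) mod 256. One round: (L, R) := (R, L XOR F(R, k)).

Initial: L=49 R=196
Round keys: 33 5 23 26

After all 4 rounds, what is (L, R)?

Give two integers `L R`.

Answer: 232 58

Derivation:
Round 1 (k=33): L=196 R=122
Round 2 (k=5): L=122 R=173
Round 3 (k=23): L=173 R=232
Round 4 (k=26): L=232 R=58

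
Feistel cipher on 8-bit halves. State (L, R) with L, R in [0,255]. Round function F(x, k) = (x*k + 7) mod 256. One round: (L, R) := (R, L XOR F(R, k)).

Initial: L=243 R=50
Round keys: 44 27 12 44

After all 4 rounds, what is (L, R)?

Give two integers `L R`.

Answer: 95 2

Derivation:
Round 1 (k=44): L=50 R=108
Round 2 (k=27): L=108 R=89
Round 3 (k=12): L=89 R=95
Round 4 (k=44): L=95 R=2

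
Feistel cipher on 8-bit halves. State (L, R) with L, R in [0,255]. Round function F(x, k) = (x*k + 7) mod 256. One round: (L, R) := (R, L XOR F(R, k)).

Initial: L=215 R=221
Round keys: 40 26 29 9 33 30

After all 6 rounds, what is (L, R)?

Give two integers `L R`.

Round 1 (k=40): L=221 R=88
Round 2 (k=26): L=88 R=42
Round 3 (k=29): L=42 R=145
Round 4 (k=9): L=145 R=10
Round 5 (k=33): L=10 R=192
Round 6 (k=30): L=192 R=141

Answer: 192 141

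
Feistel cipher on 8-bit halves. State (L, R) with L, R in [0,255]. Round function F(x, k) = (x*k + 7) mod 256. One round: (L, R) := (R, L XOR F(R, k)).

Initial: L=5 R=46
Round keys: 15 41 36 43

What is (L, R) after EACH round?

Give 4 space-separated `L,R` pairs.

Answer: 46,188 188,13 13,103 103,89

Derivation:
Round 1 (k=15): L=46 R=188
Round 2 (k=41): L=188 R=13
Round 3 (k=36): L=13 R=103
Round 4 (k=43): L=103 R=89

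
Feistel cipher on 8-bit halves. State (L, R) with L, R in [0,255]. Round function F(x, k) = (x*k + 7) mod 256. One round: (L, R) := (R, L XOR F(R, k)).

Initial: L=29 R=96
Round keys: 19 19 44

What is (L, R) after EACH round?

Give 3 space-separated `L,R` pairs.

Round 1 (k=19): L=96 R=58
Round 2 (k=19): L=58 R=53
Round 3 (k=44): L=53 R=25

Answer: 96,58 58,53 53,25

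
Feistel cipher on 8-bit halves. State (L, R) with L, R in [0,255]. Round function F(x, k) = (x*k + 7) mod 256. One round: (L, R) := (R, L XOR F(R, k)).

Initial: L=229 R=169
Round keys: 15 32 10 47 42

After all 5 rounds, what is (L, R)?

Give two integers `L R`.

Answer: 161 105

Derivation:
Round 1 (k=15): L=169 R=11
Round 2 (k=32): L=11 R=206
Round 3 (k=10): L=206 R=24
Round 4 (k=47): L=24 R=161
Round 5 (k=42): L=161 R=105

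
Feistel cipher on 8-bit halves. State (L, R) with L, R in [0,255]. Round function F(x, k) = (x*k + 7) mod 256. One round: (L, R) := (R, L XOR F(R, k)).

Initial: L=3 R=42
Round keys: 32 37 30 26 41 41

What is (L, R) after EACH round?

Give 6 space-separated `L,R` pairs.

Answer: 42,68 68,241 241,1 1,208 208,86 86,29

Derivation:
Round 1 (k=32): L=42 R=68
Round 2 (k=37): L=68 R=241
Round 3 (k=30): L=241 R=1
Round 4 (k=26): L=1 R=208
Round 5 (k=41): L=208 R=86
Round 6 (k=41): L=86 R=29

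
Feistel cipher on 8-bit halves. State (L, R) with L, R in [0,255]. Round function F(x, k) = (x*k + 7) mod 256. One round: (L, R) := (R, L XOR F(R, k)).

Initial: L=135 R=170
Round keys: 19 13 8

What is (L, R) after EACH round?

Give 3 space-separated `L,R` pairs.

Answer: 170,34 34,107 107,125

Derivation:
Round 1 (k=19): L=170 R=34
Round 2 (k=13): L=34 R=107
Round 3 (k=8): L=107 R=125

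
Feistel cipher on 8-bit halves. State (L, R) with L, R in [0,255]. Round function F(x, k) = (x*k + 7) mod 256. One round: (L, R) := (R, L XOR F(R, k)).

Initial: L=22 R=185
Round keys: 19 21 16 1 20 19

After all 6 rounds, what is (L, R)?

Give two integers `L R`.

Round 1 (k=19): L=185 R=212
Round 2 (k=21): L=212 R=210
Round 3 (k=16): L=210 R=243
Round 4 (k=1): L=243 R=40
Round 5 (k=20): L=40 R=212
Round 6 (k=19): L=212 R=235

Answer: 212 235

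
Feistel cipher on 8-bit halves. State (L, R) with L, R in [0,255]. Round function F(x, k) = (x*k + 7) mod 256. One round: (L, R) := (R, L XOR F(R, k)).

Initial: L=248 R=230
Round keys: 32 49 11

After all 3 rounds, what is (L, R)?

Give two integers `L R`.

Round 1 (k=32): L=230 R=63
Round 2 (k=49): L=63 R=240
Round 3 (k=11): L=240 R=104

Answer: 240 104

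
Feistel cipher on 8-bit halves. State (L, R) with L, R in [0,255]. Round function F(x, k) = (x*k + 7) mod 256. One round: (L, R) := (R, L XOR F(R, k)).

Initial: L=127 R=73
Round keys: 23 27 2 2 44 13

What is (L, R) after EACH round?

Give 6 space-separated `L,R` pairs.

Answer: 73,233 233,211 211,68 68,92 92,147 147,34

Derivation:
Round 1 (k=23): L=73 R=233
Round 2 (k=27): L=233 R=211
Round 3 (k=2): L=211 R=68
Round 4 (k=2): L=68 R=92
Round 5 (k=44): L=92 R=147
Round 6 (k=13): L=147 R=34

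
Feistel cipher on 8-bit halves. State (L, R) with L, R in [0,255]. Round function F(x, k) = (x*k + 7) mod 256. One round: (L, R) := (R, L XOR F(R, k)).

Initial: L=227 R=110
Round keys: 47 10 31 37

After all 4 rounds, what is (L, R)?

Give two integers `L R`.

Answer: 24 154

Derivation:
Round 1 (k=47): L=110 R=218
Round 2 (k=10): L=218 R=229
Round 3 (k=31): L=229 R=24
Round 4 (k=37): L=24 R=154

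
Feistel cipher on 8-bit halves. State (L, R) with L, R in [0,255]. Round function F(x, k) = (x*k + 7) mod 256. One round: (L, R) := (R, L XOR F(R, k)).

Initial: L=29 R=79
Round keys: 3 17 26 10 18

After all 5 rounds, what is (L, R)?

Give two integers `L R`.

Answer: 32 163

Derivation:
Round 1 (k=3): L=79 R=233
Round 2 (k=17): L=233 R=207
Round 3 (k=26): L=207 R=228
Round 4 (k=10): L=228 R=32
Round 5 (k=18): L=32 R=163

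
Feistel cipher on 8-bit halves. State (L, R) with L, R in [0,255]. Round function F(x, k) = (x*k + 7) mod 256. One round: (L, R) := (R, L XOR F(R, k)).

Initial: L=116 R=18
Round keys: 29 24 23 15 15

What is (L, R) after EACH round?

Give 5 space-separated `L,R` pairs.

Answer: 18,101 101,109 109,183 183,173 173,157

Derivation:
Round 1 (k=29): L=18 R=101
Round 2 (k=24): L=101 R=109
Round 3 (k=23): L=109 R=183
Round 4 (k=15): L=183 R=173
Round 5 (k=15): L=173 R=157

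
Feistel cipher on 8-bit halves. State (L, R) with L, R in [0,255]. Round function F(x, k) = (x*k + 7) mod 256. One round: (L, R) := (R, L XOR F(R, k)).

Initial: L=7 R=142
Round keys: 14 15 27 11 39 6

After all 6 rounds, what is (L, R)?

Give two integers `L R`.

Round 1 (k=14): L=142 R=204
Round 2 (k=15): L=204 R=117
Round 3 (k=27): L=117 R=146
Round 4 (k=11): L=146 R=56
Round 5 (k=39): L=56 R=29
Round 6 (k=6): L=29 R=141

Answer: 29 141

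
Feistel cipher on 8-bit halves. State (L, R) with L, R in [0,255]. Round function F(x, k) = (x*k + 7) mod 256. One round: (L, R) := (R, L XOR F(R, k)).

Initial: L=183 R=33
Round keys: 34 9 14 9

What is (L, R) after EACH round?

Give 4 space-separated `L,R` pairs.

Round 1 (k=34): L=33 R=222
Round 2 (k=9): L=222 R=244
Round 3 (k=14): L=244 R=129
Round 4 (k=9): L=129 R=100

Answer: 33,222 222,244 244,129 129,100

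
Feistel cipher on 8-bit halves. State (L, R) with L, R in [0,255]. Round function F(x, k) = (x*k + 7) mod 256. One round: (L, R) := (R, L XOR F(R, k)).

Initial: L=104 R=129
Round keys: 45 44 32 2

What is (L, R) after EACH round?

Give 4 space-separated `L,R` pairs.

Answer: 129,220 220,86 86,27 27,107

Derivation:
Round 1 (k=45): L=129 R=220
Round 2 (k=44): L=220 R=86
Round 3 (k=32): L=86 R=27
Round 4 (k=2): L=27 R=107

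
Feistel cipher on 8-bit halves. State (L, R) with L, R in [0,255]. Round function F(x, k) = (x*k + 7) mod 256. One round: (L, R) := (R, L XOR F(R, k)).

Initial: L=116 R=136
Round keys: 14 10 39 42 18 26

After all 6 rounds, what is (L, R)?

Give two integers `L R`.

Round 1 (k=14): L=136 R=3
Round 2 (k=10): L=3 R=173
Round 3 (k=39): L=173 R=97
Round 4 (k=42): L=97 R=92
Round 5 (k=18): L=92 R=30
Round 6 (k=26): L=30 R=79

Answer: 30 79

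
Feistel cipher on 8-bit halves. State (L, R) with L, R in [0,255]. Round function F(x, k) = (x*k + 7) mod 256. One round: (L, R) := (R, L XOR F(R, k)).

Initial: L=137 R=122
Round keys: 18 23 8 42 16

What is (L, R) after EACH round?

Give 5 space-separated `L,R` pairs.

Round 1 (k=18): L=122 R=18
Round 2 (k=23): L=18 R=223
Round 3 (k=8): L=223 R=237
Round 4 (k=42): L=237 R=54
Round 5 (k=16): L=54 R=138

Answer: 122,18 18,223 223,237 237,54 54,138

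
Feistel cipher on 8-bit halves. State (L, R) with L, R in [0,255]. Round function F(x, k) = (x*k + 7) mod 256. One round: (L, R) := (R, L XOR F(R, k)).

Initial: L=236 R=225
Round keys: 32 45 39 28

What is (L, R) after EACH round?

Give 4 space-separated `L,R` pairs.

Round 1 (k=32): L=225 R=203
Round 2 (k=45): L=203 R=87
Round 3 (k=39): L=87 R=131
Round 4 (k=28): L=131 R=12

Answer: 225,203 203,87 87,131 131,12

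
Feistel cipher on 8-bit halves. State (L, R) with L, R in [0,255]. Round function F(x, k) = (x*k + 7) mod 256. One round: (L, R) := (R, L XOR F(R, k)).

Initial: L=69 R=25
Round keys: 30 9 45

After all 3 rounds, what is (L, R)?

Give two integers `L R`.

Round 1 (k=30): L=25 R=176
Round 2 (k=9): L=176 R=46
Round 3 (k=45): L=46 R=173

Answer: 46 173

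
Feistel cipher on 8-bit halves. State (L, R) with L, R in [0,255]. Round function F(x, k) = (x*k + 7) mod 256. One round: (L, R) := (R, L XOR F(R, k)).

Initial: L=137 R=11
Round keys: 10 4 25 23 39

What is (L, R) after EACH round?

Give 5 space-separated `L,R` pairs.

Round 1 (k=10): L=11 R=252
Round 2 (k=4): L=252 R=252
Round 3 (k=25): L=252 R=95
Round 4 (k=23): L=95 R=108
Round 5 (k=39): L=108 R=36

Answer: 11,252 252,252 252,95 95,108 108,36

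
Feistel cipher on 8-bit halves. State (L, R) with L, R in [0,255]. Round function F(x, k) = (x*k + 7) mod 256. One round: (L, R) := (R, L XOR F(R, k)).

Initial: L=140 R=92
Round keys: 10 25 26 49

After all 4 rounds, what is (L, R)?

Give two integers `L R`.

Round 1 (k=10): L=92 R=19
Round 2 (k=25): L=19 R=190
Round 3 (k=26): L=190 R=64
Round 4 (k=49): L=64 R=249

Answer: 64 249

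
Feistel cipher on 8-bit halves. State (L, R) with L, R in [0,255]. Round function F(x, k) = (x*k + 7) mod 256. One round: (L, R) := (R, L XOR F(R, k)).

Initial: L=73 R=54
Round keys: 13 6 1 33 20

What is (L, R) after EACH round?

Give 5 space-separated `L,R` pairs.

Answer: 54,140 140,121 121,12 12,234 234,67

Derivation:
Round 1 (k=13): L=54 R=140
Round 2 (k=6): L=140 R=121
Round 3 (k=1): L=121 R=12
Round 4 (k=33): L=12 R=234
Round 5 (k=20): L=234 R=67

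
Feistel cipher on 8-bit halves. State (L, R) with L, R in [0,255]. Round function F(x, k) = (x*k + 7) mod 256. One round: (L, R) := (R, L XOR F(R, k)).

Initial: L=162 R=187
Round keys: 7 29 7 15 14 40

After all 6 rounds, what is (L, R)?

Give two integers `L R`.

Answer: 52 33

Derivation:
Round 1 (k=7): L=187 R=134
Round 2 (k=29): L=134 R=142
Round 3 (k=7): L=142 R=111
Round 4 (k=15): L=111 R=6
Round 5 (k=14): L=6 R=52
Round 6 (k=40): L=52 R=33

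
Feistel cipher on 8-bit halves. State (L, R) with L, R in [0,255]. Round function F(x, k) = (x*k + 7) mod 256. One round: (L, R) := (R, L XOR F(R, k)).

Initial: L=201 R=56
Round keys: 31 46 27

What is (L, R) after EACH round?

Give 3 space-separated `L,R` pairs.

Answer: 56,6 6,35 35,190

Derivation:
Round 1 (k=31): L=56 R=6
Round 2 (k=46): L=6 R=35
Round 3 (k=27): L=35 R=190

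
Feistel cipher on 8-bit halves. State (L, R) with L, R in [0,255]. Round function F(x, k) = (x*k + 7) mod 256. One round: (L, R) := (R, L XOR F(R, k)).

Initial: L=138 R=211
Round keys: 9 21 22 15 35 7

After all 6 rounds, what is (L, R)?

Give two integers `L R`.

Answer: 92 135

Derivation:
Round 1 (k=9): L=211 R=248
Round 2 (k=21): L=248 R=140
Round 3 (k=22): L=140 R=247
Round 4 (k=15): L=247 R=12
Round 5 (k=35): L=12 R=92
Round 6 (k=7): L=92 R=135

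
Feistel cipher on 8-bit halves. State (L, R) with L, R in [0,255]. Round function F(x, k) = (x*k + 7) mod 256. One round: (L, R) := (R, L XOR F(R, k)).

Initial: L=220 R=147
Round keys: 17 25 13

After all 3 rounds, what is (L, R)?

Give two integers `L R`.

Round 1 (k=17): L=147 R=22
Round 2 (k=25): L=22 R=190
Round 3 (k=13): L=190 R=187

Answer: 190 187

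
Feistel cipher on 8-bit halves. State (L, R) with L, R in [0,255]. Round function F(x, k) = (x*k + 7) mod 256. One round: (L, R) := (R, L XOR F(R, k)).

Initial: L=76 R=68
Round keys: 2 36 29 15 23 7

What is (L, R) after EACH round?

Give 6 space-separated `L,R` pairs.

Answer: 68,195 195,55 55,129 129,161 161,255 255,161

Derivation:
Round 1 (k=2): L=68 R=195
Round 2 (k=36): L=195 R=55
Round 3 (k=29): L=55 R=129
Round 4 (k=15): L=129 R=161
Round 5 (k=23): L=161 R=255
Round 6 (k=7): L=255 R=161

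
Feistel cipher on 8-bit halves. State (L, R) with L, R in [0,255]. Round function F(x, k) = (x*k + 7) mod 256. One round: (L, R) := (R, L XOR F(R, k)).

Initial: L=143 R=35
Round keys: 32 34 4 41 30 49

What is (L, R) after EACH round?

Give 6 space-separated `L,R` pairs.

Answer: 35,232 232,244 244,63 63,234 234,76 76,121

Derivation:
Round 1 (k=32): L=35 R=232
Round 2 (k=34): L=232 R=244
Round 3 (k=4): L=244 R=63
Round 4 (k=41): L=63 R=234
Round 5 (k=30): L=234 R=76
Round 6 (k=49): L=76 R=121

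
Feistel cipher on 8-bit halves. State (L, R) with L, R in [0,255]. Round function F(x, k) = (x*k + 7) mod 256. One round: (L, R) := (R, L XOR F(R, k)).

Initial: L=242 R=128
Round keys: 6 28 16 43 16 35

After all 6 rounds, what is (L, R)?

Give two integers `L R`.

Answer: 37 216

Derivation:
Round 1 (k=6): L=128 R=245
Round 2 (k=28): L=245 R=83
Round 3 (k=16): L=83 R=194
Round 4 (k=43): L=194 R=206
Round 5 (k=16): L=206 R=37
Round 6 (k=35): L=37 R=216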